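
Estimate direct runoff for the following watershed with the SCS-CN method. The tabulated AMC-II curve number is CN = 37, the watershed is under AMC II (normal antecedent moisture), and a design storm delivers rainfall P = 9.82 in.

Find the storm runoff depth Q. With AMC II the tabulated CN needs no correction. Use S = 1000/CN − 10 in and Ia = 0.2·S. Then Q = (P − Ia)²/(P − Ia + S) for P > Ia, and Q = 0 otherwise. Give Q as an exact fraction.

AMC II — tabulated CN = 37 applies directly.
S = 1000/37 − 10 = 630/37 in ≈ 17.027 in
Ia = 0.2·(630/37) = 126/37 in ≈ 3.405 in
Excess rainfall: 9.820 − 3.405 = 6.415 in; P > Ia so Q > 0
Runoff Q = (P−Ia)²/(P−Ia+S) = (6.415)²/(6.415+17.027) = 140825689/80228950 ≈ 1.755 in

Q = 140825689/80228950 in ≈ 1.755 in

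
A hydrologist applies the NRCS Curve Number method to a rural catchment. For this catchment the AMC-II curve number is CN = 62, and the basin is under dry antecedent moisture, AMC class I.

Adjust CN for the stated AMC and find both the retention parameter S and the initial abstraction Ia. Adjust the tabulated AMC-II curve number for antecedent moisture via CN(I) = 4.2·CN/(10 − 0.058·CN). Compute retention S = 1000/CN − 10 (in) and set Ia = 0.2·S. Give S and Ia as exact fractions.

Adjust CN=62 to AMC I: 4.2·62/(10 − 0.058·62) → (1302/5) ÷ (1601/250) = 65100/1601 ≈ 40.662
Retention S: 1000/CN − 10 with CN=40.662 → S = 9500/651 ≈ 14.593 in
Ia = 0.2·(9500/651) = 1900/651 in ≈ 2.919 in

S = 9500/651 in ≈ 14.593 in; Ia = 1900/651 in ≈ 2.919 in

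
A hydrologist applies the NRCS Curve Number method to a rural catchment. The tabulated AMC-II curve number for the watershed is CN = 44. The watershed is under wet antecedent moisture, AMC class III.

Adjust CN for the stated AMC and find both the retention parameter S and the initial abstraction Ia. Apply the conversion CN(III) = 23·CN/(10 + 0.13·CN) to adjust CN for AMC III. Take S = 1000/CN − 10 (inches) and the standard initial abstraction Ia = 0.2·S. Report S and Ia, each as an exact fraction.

S = 1400/253 in ≈ 5.534 in; Ia = 280/253 in ≈ 1.107 in

Wet (AMC III): CN(III) = 23·44/(10 + 0.13·44) = 1012/(393/25) = 25300/393 ≈ 64.377
S = 1000/(25300/393) − 10 = 1400/253 in ≈ 5.534 in
Initial abstraction Ia = S/5 = (1400/253)/5 = 280/253 ≈ 1.107 in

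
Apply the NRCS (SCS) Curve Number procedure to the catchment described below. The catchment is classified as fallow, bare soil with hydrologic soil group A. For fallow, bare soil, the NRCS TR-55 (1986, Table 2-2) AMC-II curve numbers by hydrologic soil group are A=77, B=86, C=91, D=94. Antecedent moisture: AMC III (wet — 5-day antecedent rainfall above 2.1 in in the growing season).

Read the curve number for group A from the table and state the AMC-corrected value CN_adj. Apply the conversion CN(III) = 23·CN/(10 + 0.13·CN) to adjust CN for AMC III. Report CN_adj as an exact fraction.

CN_adj = 7700/87 ≈ 88.506

NRCS table: fallow, bare soil, soil group A → CN(II) = 77
Wet (AMC III): CN(III) = 23·77/(10 + 0.13·77) = 1771/(2001/100) = 7700/87 ≈ 88.506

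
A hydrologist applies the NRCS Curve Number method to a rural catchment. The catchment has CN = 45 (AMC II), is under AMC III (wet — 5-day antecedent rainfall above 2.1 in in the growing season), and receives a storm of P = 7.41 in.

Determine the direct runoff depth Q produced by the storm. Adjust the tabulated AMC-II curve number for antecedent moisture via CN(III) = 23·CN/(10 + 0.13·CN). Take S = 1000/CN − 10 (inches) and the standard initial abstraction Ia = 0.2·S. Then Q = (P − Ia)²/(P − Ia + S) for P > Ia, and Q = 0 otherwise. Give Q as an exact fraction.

Wet (AMC III): CN(III) = 23·45/(10 + 0.13·45) = 1035/(317/20) = 20700/317 ≈ 65.300
Max retention: S = 1000/(20700/317) − 10 = 1100/207 in (≈ 5.314 in)
Initial abstraction Ia = S/5 = (1100/207)/5 = 220/207 ≈ 1.063 in
P − Ia = 7.410 − 1.063 = 131387/20700 ≈ 6.347 in (> 0, runoff occurs)
Q = (131387/20700)²/((131387/20700) + 1100/207) = (17262543769/428490000)/(241387/20700) = 17262543769/4996710900 in ≈ 3.455 in

Q = 17262543769/4996710900 in ≈ 3.455 in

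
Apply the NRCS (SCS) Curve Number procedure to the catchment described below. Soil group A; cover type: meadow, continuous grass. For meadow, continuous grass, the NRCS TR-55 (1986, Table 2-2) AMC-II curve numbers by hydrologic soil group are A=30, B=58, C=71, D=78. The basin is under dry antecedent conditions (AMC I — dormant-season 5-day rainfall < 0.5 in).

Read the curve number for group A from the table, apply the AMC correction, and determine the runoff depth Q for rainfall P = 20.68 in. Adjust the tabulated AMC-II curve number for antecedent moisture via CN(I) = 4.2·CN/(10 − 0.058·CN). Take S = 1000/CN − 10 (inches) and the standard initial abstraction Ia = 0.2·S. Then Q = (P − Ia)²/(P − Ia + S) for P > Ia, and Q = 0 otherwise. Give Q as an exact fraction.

Q = 4635409/3296925 in ≈ 1.406 in

NRCS table: meadow, continuous grass, soil group A → CN(II) = 30
Adjust CN=30 to AMC I: 4.2·30/(10 − 0.058·30) → 126 ÷ (413/50) = 900/59 ≈ 15.254
S = 1000/(900/59) − 10 = 500/9 in ≈ 55.556 in
Ia = 0.2S: 0.2·55.556 = 11.111 in (exactly 100/9)
Excess rainfall: 20.680 − 11.111 = 9.569 in; P > Ia so Q > 0
Q = (2153/225)²/((2153/225) + 500/9) = (4635409/50625)/(14653/225) = 4635409/3296925 in ≈ 1.406 in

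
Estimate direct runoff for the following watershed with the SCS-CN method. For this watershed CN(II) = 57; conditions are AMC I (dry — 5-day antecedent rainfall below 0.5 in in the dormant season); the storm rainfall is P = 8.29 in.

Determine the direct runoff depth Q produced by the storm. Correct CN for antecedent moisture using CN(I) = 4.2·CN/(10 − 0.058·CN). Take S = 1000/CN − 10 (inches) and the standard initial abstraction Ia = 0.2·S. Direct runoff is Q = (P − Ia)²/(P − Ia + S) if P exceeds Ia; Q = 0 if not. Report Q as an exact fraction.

Dry (AMC I): CN(I) = 4.2·57/(10 − 0.058·57) = (1197/5)/(3347/500) = 119700/3347 ≈ 35.763
S = 1000/(119700/3347) − 10 = 21500/1197 in ≈ 17.962 in
Initial abstraction Ia = S/5 = (21500/1197)/5 = 4300/1197 ≈ 3.592 in
P − Ia = 8.290 − 3.592 = 562313/119700 ≈ 4.698 in (> 0, runoff occurs)
Q: (562313/119700)² ÷ (2712313/119700) = 316195909969/324663866100 in (≈ 0.974 in)

Q = 316195909969/324663866100 in ≈ 0.974 in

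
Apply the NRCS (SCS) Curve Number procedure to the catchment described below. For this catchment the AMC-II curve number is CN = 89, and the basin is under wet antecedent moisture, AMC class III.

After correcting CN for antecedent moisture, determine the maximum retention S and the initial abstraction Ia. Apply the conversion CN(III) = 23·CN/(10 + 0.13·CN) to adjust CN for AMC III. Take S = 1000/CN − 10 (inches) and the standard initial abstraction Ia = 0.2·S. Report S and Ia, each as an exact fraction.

S = 1100/2047 in ≈ 0.537 in; Ia = 220/2047 in ≈ 0.107 in

Adjust CN=89 to AMC III: 23·89/(10 + 0.13·89) → 2047 ÷ (2157/100) = 204700/2157 ≈ 94.900
Max retention: S = 1000/(204700/2157) − 10 = 1100/2047 in (≈ 0.537 in)
Ia = 0.2·(1100/2047) = 220/2047 in ≈ 0.107 in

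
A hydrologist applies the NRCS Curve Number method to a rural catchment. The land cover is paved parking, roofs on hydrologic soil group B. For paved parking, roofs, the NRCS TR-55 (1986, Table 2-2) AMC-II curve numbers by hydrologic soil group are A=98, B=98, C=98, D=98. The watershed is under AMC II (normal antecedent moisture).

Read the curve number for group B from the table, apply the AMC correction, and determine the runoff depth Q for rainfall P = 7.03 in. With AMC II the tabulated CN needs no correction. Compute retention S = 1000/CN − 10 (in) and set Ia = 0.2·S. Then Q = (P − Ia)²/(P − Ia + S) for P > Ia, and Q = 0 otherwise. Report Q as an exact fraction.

Q = 1172857009/172710300 in ≈ 6.791 in

NRCS table: paved parking, roofs, soil group B → CN(II) = 98
CN(II) = 98; AMC II needs no correction.
Max retention: S = 1000/98 − 10 = 10/49 in (≈ 0.204 in)
Initial abstraction Ia = S/5 = (10/49)/5 = 2/49 ≈ 0.041 in
P − Ia = 7.030 − 0.041 = 34247/4900 ≈ 6.989 in (> 0, runoff occurs)
Runoff Q = (P−Ia)²/(P−Ia+S) = (6.989)²/(6.989+0.204) = 1172857009/172710300 ≈ 6.791 in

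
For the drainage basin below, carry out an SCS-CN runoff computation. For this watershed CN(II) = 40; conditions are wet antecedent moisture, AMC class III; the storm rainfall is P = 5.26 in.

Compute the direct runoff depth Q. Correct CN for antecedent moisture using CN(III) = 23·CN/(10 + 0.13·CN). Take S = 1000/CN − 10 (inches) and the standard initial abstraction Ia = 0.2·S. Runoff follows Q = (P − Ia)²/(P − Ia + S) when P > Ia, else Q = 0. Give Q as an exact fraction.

Q = 20693401/13856350 in ≈ 1.493 in

Wet (AMC III): CN(III) = 23·40/(10 + 0.13·40) = 920/(76/5) = 1150/19 ≈ 60.526
Retention S: 1000/CN − 10 with CN=60.526 → S = 150/23 ≈ 6.522 in
Ia = 0.2S: 0.2·6.522 = 1.304 in (exactly 30/23)
Excess rainfall: 5.260 − 1.304 = 3.956 in; P > Ia so Q > 0
Q = (4549/1150)²/((4549/1150) + 150/23) = (20693401/1322500)/(12049/1150) = 20693401/13856350 in ≈ 1.493 in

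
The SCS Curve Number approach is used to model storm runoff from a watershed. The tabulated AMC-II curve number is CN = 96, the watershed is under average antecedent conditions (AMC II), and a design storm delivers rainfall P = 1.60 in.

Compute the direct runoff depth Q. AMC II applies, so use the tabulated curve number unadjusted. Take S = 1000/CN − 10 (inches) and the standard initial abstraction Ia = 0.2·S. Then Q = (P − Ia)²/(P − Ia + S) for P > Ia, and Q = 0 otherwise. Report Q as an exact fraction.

CN(II) = 96; AMC II needs no correction.
S = 1000/96 − 10 = 5/12 in ≈ 0.417 in
Ia = 0.2S: 0.2·0.417 = 0.083 in (exactly 1/12)
P − Ia = 1.600 − 0.083 = 91/60 ≈ 1.517 in (> 0, runoff occurs)
Q: (91/60)² ÷ (29/15) = 8281/6960 in (≈ 1.190 in)

Q = 8281/6960 in ≈ 1.190 in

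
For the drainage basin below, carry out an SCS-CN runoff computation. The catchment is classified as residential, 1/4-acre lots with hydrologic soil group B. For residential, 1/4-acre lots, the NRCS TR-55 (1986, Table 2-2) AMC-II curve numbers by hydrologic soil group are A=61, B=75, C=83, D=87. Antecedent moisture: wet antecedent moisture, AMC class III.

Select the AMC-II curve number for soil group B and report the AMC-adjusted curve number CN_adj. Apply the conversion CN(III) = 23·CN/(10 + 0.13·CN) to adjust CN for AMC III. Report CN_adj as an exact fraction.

CN_adj = 6900/79 ≈ 87.342

NRCS table: residential, 1/4-acre lots, soil group B → CN(II) = 75
Adjust CN=75 to AMC III: 23·75/(10 + 0.13·75) → 1725 ÷ (79/4) = 6900/79 ≈ 87.342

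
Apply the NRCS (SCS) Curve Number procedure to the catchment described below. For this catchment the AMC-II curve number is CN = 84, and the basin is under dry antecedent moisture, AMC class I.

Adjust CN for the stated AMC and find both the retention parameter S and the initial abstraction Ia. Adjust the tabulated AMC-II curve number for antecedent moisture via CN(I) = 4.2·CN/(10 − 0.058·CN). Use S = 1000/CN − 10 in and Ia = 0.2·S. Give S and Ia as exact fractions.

Dry (AMC I): CN(I) = 4.2·84/(10 − 0.058·84) = (1764/5)/(641/125) = 44100/641 ≈ 68.799
S = 1000/(44100/641) − 10 = 2000/441 in ≈ 4.535 in
Ia = 0.2·(2000/441) = 400/441 in ≈ 0.907 in

S = 2000/441 in ≈ 4.535 in; Ia = 400/441 in ≈ 0.907 in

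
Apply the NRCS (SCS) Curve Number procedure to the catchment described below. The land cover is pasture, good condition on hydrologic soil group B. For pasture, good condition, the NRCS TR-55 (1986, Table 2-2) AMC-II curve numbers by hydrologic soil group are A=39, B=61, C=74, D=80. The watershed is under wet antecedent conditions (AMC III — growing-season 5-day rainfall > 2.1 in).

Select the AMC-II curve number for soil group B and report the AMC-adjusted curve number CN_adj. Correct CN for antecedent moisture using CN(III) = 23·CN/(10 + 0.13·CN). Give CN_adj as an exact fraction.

NRCS table: pasture, good condition, soil group B → CN(II) = 61
Wet (AMC III): CN(III) = 23·61/(10 + 0.13·61) = 1403/(1793/100) = 140300/1793 ≈ 78.249

CN_adj = 140300/1793 ≈ 78.249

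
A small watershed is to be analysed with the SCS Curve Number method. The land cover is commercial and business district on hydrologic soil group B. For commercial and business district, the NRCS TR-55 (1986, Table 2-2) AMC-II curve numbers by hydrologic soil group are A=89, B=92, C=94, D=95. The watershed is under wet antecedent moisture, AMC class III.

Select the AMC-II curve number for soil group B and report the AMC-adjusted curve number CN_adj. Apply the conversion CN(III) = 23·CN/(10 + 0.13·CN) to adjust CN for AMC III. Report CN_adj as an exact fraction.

CN_adj = 52900/549 ≈ 96.357

NRCS table: commercial and business district, soil group B → CN(II) = 92
Wet (AMC III): CN(III) = 23·92/(10 + 0.13·92) = 2116/(549/25) = 52900/549 ≈ 96.357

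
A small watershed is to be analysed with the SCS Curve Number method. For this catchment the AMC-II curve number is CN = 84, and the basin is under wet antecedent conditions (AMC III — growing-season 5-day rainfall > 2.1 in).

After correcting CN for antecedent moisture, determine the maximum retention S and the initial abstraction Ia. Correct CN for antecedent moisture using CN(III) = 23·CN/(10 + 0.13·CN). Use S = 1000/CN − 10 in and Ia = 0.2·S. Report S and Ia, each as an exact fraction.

Adjust CN=84 to AMC III: 23·84/(10 + 0.13·84) → 1932 ÷ (523/25) = 48300/523 ≈ 92.352
S = 1000/(48300/523) − 10 = 400/483 in ≈ 0.828 in
Ia = 0.2·(400/483) = 80/483 in ≈ 0.166 in

S = 400/483 in ≈ 0.828 in; Ia = 80/483 in ≈ 0.166 in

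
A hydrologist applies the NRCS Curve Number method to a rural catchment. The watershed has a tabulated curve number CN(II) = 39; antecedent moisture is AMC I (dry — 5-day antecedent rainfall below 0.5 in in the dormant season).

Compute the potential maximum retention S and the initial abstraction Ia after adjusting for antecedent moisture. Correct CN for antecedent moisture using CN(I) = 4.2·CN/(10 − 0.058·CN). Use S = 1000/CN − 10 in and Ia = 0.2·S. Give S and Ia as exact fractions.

S = 30500/819 in ≈ 37.241 in; Ia = 6100/819 in ≈ 7.448 in

CN(I) from CN(II)=39: (4.2·39)/(10 − 0.058·39) = 81900/3869 ≈ 21.168
S = 1000/(81900/3869) − 10 = 30500/819 in ≈ 37.241 in
Initial abstraction Ia = S/5 = (30500/819)/5 = 6100/819 ≈ 7.448 in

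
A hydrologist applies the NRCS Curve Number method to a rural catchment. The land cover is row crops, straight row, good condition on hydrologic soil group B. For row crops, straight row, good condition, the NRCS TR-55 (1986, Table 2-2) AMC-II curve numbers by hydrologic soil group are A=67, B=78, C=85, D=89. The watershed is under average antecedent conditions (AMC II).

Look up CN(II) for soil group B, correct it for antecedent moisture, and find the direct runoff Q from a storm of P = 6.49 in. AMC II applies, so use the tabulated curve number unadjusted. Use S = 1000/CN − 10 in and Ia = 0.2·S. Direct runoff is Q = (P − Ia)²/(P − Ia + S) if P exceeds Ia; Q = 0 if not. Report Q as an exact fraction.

Q = 48556211/12093900 in ≈ 4.015 in

NRCS table: row crops, straight row, good condition, soil group B → CN(II) = 78
CN(II) = 78; AMC II needs no correction.
S = 1000/78 − 10 = 110/39 in ≈ 2.821 in
Ia = 0.2S: 0.2·2.821 = 0.564 in (exactly 22/39)
Excess rainfall: 6.490 − 0.564 = 5.926 in; P > Ia so Q > 0
Runoff Q = (P−Ia)²/(P−Ia+S) = (5.926)²/(5.926+2.821) = 48556211/12093900 ≈ 4.015 in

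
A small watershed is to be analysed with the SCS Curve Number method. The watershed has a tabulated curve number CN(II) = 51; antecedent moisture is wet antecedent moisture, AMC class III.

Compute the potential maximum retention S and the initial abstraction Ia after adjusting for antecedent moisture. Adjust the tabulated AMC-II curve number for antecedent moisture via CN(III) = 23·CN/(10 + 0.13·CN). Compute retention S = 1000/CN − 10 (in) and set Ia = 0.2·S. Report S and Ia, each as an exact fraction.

CN(III) from CN(II)=51: (23·51)/(10 + 0.13·51) = 117300/1663 ≈ 70.535
S = 1000/(117300/1663) − 10 = 4900/1173 in ≈ 4.177 in
Initial abstraction Ia = S/5 = (4900/1173)/5 = 980/1173 ≈ 0.835 in

S = 4900/1173 in ≈ 4.177 in; Ia = 980/1173 in ≈ 0.835 in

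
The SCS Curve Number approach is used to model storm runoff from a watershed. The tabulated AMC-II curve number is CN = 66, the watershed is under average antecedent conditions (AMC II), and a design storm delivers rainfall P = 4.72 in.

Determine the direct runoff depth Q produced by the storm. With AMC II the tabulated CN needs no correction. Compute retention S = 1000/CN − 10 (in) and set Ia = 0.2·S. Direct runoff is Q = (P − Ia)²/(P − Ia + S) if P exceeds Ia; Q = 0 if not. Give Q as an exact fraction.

Q = 4632968/3008775 in ≈ 1.540 in

AMC II — tabulated CN = 66 applies directly.
Retention S: 1000/CN − 10 with CN=66.000 → S = 170/33 ≈ 5.152 in
Ia = 0.2·(170/33) = 34/33 in ≈ 1.030 in
Excess rainfall: 4.720 − 1.030 = 3.690 in; P > Ia so Q > 0
Q = (3044/825)²/((3044/825) + 170/33) = (9265936/680625)/(7294/825) = 4632968/3008775 in ≈ 1.540 in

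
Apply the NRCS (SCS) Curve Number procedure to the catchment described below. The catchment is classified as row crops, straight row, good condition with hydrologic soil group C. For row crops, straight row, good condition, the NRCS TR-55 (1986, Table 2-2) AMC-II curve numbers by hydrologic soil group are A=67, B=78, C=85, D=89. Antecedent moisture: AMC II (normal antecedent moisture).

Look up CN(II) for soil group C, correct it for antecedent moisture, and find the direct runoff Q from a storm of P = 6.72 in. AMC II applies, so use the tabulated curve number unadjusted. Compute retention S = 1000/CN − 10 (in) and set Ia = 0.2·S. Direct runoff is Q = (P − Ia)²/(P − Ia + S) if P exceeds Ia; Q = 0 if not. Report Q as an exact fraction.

Q = 203401/40800 in ≈ 4.985 in

NRCS table: row crops, straight row, good condition, soil group C → CN(II) = 85
AMC II — tabulated CN = 85 applies directly.
S = 1000/85 − 10 = 30/17 in ≈ 1.765 in
Ia = 0.2·(30/17) = 6/17 in ≈ 0.353 in
Excess rainfall: 6.720 − 0.353 = 6.367 in; P > Ia so Q > 0
Q: (2706/425)² ÷ (3456/425) = 203401/40800 in (≈ 4.985 in)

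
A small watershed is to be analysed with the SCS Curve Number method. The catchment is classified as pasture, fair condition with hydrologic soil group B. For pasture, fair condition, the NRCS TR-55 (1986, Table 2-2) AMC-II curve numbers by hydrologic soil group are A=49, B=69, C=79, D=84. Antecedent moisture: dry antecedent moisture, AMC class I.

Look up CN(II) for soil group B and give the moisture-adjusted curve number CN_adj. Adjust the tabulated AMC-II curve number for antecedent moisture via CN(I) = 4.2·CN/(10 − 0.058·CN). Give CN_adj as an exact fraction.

CN_adj = 144900/2999 ≈ 48.316

NRCS table: pasture, fair condition, soil group B → CN(II) = 69
Adjust CN=69 to AMC I: 4.2·69/(10 − 0.058·69) → (1449/5) ÷ (2999/500) = 144900/2999 ≈ 48.316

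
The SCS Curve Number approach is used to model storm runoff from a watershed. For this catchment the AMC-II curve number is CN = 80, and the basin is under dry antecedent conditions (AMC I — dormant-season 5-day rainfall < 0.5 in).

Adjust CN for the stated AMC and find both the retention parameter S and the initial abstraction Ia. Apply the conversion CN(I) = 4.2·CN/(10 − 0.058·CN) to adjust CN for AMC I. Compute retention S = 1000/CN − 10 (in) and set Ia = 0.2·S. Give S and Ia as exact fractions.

S = 125/21 in ≈ 5.952 in; Ia = 25/21 in ≈ 1.190 in

Dry (AMC I): CN(I) = 4.2·80/(10 − 0.058·80) = 336/(134/25) = 4200/67 ≈ 62.687
Retention S: 1000/CN − 10 with CN=62.687 → S = 125/21 ≈ 5.952 in
Ia = 0.2·(125/21) = 25/21 in ≈ 1.190 in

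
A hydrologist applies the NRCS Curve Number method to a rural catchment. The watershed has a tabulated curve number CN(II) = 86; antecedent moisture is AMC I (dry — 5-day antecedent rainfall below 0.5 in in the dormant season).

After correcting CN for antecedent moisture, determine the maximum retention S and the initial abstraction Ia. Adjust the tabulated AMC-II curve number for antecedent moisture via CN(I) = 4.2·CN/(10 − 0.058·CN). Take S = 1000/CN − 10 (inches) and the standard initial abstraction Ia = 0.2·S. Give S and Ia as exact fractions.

Adjust CN=86 to AMC I: 4.2·86/(10 − 0.058·86) → (1806/5) ÷ (1253/250) = 12900/179 ≈ 72.067
Max retention: S = 1000/(12900/179) − 10 = 500/129 in (≈ 3.876 in)
Ia = 0.2·(500/129) = 100/129 in ≈ 0.775 in

S = 500/129 in ≈ 3.876 in; Ia = 100/129 in ≈ 0.775 in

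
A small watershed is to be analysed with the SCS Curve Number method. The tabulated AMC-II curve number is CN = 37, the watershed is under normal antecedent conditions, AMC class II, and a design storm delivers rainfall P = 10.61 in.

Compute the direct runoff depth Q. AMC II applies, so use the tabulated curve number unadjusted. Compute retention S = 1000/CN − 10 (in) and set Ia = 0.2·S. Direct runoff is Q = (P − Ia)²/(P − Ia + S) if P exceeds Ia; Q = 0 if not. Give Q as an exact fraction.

Q = 710595649/331730900 in ≈ 2.142 in

Average conditions: CN = 37 (no AMC adjustment).
Max retention: S = 1000/37 − 10 = 630/37 in (≈ 17.027 in)
Initial abstraction Ia = S/5 = (630/37)/5 = 126/37 ≈ 3.405 in
Since P=10.610 > Ia=3.405: effective rainfall P−Ia = 26657/3700 in
Runoff Q = (P−Ia)²/(P−Ia+S) = (7.205)²/(7.205+17.027) = 710595649/331730900 ≈ 2.142 in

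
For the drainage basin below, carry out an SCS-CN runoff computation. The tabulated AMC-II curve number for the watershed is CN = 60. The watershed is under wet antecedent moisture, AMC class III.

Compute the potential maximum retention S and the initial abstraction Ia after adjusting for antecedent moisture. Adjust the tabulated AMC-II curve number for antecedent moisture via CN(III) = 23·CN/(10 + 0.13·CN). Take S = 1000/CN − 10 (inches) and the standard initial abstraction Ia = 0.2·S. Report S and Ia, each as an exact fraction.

S = 200/69 in ≈ 2.899 in; Ia = 40/69 in ≈ 0.580 in

Adjust CN=60 to AMC III: 23·60/(10 + 0.13·60) → 1380 ÷ (89/5) = 6900/89 ≈ 77.528
Max retention: S = 1000/(6900/89) − 10 = 200/69 in (≈ 2.899 in)
Ia = 0.2S: 0.2·2.899 = 0.580 in (exactly 40/69)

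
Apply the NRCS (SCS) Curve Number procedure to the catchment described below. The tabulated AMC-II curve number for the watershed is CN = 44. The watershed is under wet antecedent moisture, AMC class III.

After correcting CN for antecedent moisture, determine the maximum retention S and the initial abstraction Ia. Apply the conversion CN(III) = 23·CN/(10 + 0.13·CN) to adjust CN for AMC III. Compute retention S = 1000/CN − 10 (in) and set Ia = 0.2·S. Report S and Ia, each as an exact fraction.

Wet (AMC III): CN(III) = 23·44/(10 + 0.13·44) = 1012/(393/25) = 25300/393 ≈ 64.377
S = 1000/(25300/393) − 10 = 1400/253 in ≈ 5.534 in
Ia = 0.2S: 0.2·5.534 = 1.107 in (exactly 280/253)

S = 1400/253 in ≈ 5.534 in; Ia = 280/253 in ≈ 1.107 in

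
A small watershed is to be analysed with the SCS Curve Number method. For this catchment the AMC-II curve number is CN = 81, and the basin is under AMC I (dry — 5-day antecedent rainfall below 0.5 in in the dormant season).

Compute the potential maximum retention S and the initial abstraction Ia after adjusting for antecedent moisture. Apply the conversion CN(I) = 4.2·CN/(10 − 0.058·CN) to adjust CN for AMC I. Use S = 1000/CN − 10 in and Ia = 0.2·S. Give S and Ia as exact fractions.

CN(I) from CN(II)=81: (4.2·81)/(10 − 0.058·81) = 170100/2651 ≈ 64.164
Retention S: 1000/CN − 10 with CN=64.164 → S = 9500/1701 ≈ 5.585 in
Ia = 0.2S: 0.2·5.585 = 1.117 in (exactly 1900/1701)

S = 9500/1701 in ≈ 5.585 in; Ia = 1900/1701 in ≈ 1.117 in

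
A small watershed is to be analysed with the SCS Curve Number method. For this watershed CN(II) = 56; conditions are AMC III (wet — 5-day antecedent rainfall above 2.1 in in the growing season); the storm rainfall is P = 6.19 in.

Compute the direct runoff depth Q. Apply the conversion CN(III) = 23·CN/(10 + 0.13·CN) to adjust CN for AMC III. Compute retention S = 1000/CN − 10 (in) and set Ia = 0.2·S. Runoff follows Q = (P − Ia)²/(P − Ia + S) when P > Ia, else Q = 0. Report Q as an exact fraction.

Q = 7860418281/2312909900 in ≈ 3.398 in

Wet (AMC III): CN(III) = 23·56/(10 + 0.13·56) = 1288/(432/25) = 4025/54 ≈ 74.537
Max retention: S = 1000/(4025/54) − 10 = 550/161 in (≈ 3.416 in)
Initial abstraction Ia = S/5 = (550/161)/5 = 110/161 ≈ 0.683 in
Since P=6.190 > Ia=0.683: effective rainfall P−Ia = 88659/16100 in
Q = (88659/16100)²/((88659/16100) + 550/161) = (7860418281/259210000)/(143659/16100) = 7860418281/2312909900 in ≈ 3.398 in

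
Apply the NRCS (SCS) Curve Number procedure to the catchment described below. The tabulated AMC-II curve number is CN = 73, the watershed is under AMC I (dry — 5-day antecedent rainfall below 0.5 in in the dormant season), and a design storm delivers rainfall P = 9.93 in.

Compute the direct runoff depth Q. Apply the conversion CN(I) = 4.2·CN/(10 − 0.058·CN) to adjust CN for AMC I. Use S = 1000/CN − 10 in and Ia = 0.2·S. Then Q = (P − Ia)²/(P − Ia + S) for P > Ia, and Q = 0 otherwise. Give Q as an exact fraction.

CN(I) from CN(II)=73: (4.2·73)/(10 − 0.058·73) = 51100/961 ≈ 53.174
S = 1000/(51100/961) − 10 = 4500/511 in ≈ 8.806 in
Initial abstraction Ia = S/5 = (4500/511)/5 = 900/511 ≈ 1.761 in
Excess rainfall: 9.930 − 1.761 = 8.169 in; P > Ia so Q > 0
Q = (417423/51100)²/((417423/51100) + 4500/511) = (174241960929/2611210000)/(867423/51100) = 58080653643/14775105100 in ≈ 3.931 in

Q = 58080653643/14775105100 in ≈ 3.931 in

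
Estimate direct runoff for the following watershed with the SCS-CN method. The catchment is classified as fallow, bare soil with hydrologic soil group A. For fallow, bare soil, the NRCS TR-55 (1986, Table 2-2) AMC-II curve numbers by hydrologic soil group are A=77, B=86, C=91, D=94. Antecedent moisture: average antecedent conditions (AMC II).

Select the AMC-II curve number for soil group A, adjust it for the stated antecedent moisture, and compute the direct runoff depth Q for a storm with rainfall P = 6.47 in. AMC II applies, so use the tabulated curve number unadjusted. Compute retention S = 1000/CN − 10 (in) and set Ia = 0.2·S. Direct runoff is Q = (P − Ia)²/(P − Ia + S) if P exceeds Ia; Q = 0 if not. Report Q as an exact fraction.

Q = 2044757961/525286300 in ≈ 3.893 in

NRCS table: fallow, bare soil, soil group A → CN(II) = 77
AMC II — tabulated CN = 77 applies directly.
Max retention: S = 1000/77 − 10 = 230/77 in (≈ 2.987 in)
Ia = 0.2·(230/77) = 46/77 in ≈ 0.597 in
Since P=6.470 > Ia=0.597: effective rainfall P−Ia = 45219/7700 in
Q = (45219/7700)²/((45219/7700) + 230/77) = (2044757961/59290000)/(68219/7700) = 2044757961/525286300 in ≈ 3.893 in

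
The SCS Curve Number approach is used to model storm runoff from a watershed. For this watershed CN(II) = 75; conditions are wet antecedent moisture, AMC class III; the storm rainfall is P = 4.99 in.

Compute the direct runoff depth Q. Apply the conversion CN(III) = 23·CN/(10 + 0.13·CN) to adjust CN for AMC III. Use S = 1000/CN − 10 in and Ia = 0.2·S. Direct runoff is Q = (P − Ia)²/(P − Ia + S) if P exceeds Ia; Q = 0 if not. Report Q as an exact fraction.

Wet (AMC III): CN(III) = 23·75/(10 + 0.13·75) = 1725/(79/4) = 6900/79 ≈ 87.342
Max retention: S = 1000/(6900/79) − 10 = 100/69 in (≈ 1.449 in)
Ia = 0.2·(100/69) = 20/69 in ≈ 0.290 in
Since P=4.990 > Ia=0.290: effective rainfall P−Ia = 32431/6900 in
Q: (32431/6900)² ÷ (42431/6900) = 1051769761/292773900 in (≈ 3.592 in)

Q = 1051769761/292773900 in ≈ 3.592 in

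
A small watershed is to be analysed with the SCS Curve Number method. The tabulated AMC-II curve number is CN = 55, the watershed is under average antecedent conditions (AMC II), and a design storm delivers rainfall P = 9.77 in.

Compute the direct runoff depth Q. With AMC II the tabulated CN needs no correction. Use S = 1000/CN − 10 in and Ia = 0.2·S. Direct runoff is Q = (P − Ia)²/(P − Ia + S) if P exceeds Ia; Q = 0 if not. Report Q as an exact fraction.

Q = 80048809/19741700 in ≈ 4.055 in

AMC II — tabulated CN = 55 applies directly.
S = 1000/55 − 10 = 90/11 in ≈ 8.182 in
Ia = 0.2S: 0.2·8.182 = 1.636 in (exactly 18/11)
Excess rainfall: 9.770 − 1.636 = 8.134 in; P > Ia so Q > 0
Q: (8947/1100)² ÷ (17947/1100) = 80048809/19741700 in (≈ 4.055 in)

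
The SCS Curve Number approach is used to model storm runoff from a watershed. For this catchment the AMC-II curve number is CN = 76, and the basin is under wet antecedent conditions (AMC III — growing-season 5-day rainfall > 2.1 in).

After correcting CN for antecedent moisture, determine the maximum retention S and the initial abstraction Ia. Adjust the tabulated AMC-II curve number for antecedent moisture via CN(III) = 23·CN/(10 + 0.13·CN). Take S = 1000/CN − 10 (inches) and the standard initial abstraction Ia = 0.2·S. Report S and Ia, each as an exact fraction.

Wet (AMC III): CN(III) = 23·76/(10 + 0.13·76) = 1748/(497/25) = 43700/497 ≈ 87.928
Retention S: 1000/CN − 10 with CN=87.928 → S = 600/437 ≈ 1.373 in
Ia = 0.2S: 0.2·1.373 = 0.275 in (exactly 120/437)

S = 600/437 in ≈ 1.373 in; Ia = 120/437 in ≈ 0.275 in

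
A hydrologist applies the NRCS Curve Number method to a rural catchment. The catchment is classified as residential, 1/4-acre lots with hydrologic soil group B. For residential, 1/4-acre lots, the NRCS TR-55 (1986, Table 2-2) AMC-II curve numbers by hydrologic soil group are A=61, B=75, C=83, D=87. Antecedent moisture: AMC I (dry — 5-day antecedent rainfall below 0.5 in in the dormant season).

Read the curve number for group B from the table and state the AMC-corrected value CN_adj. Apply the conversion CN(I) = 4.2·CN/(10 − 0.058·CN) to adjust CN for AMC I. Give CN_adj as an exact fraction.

CN_adj = 6300/113 ≈ 55.752

NRCS table: residential, 1/4-acre lots, soil group B → CN(II) = 75
Dry (AMC I): CN(I) = 4.2·75/(10 − 0.058·75) = 315/(113/20) = 6300/113 ≈ 55.752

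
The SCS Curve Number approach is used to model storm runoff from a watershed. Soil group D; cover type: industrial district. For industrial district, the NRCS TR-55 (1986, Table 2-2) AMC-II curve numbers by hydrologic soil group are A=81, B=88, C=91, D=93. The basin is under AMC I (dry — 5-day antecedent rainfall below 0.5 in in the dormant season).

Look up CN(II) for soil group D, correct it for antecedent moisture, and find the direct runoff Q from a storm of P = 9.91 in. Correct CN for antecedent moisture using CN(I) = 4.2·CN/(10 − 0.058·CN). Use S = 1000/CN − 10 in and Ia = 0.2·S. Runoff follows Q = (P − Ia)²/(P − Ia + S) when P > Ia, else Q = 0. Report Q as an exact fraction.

NRCS table: industrial district, soil group D → CN(II) = 93
Adjust CN=93 to AMC I: 4.2·93/(10 − 0.058·93) → (1953/5) ÷ (2303/500) = 27900/329 ≈ 84.802
S = 1000/(27900/329) − 10 = 500/279 in ≈ 1.792 in
Ia = 0.2·(500/279) = 100/279 in ≈ 0.358 in
Excess rainfall: 9.910 − 0.358 = 9.552 in; P > Ia so Q > 0
Q: (266489/27900)² ÷ (316489/27900) = 71016387121/8830043100 in (≈ 8.043 in)

Q = 71016387121/8830043100 in ≈ 8.043 in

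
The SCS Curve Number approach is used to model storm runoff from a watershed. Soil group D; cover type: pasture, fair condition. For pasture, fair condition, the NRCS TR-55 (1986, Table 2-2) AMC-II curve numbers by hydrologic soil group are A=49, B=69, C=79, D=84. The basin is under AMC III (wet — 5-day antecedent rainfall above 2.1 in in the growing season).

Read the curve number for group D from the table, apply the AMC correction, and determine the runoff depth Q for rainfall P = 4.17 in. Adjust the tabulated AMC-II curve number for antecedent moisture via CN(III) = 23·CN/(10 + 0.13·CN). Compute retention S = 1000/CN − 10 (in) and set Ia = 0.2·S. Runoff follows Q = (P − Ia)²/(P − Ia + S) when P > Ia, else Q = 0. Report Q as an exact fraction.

Q = 37407814921/11273751300 in ≈ 3.318 in

NRCS table: pasture, fair condition, soil group D → CN(II) = 84
Wet (AMC III): CN(III) = 23·84/(10 + 0.13·84) = 1932/(523/25) = 48300/523 ≈ 92.352
Max retention: S = 1000/(48300/523) − 10 = 400/483 in (≈ 0.828 in)
Ia = 0.2S: 0.2·0.828 = 0.166 in (exactly 80/483)
Excess rainfall: 4.170 − 0.166 = 4.004 in; P > Ia so Q > 0
Q: (193411/48300)² ÷ (233411/48300) = 37407814921/11273751300 in (≈ 3.318 in)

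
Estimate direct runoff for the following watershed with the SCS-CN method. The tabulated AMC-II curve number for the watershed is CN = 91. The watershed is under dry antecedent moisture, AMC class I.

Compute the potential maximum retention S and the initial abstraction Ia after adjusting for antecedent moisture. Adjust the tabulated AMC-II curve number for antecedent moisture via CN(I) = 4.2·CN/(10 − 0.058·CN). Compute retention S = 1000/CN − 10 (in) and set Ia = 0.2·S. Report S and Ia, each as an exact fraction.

S = 1500/637 in ≈ 2.355 in; Ia = 300/637 in ≈ 0.471 in

CN(I) from CN(II)=91: (4.2·91)/(10 − 0.058·91) = 63700/787 ≈ 80.940
Max retention: S = 1000/(63700/787) − 10 = 1500/637 in (≈ 2.355 in)
Ia = 0.2·(1500/637) = 300/637 in ≈ 0.471 in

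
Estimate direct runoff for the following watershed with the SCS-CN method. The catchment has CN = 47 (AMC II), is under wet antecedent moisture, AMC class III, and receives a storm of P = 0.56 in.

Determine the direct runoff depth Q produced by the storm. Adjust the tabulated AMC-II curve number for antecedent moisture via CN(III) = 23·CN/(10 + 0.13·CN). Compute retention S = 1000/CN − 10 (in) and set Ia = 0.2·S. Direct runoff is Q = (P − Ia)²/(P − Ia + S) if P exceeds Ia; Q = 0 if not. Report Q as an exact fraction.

Q = 0 in ≈ 0.000 in

Wet (AMC III): CN(III) = 23·47/(10 + 0.13·47) = 1081/(1611/100) = 108100/1611 ≈ 67.101
S = 1000/(108100/1611) − 10 = 5300/1081 in ≈ 4.903 in
Ia = 0.2·(5300/1081) = 1060/1081 in ≈ 0.981 in
P = 0.560 ≤ Ia = 0.981 in: entire storm abstracted, Q = 0.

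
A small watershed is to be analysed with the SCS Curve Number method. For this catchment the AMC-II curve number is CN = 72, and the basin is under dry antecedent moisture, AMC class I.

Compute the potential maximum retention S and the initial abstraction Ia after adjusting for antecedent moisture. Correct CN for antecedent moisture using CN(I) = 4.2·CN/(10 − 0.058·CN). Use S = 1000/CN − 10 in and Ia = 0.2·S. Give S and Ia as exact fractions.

S = 250/27 in ≈ 9.259 in; Ia = 50/27 in ≈ 1.852 in

Dry (AMC I): CN(I) = 4.2·72/(10 − 0.058·72) = (1512/5)/(728/125) = 675/13 ≈ 51.923
Max retention: S = 1000/(675/13) − 10 = 250/27 in (≈ 9.259 in)
Ia = 0.2S: 0.2·9.259 = 1.852 in (exactly 50/27)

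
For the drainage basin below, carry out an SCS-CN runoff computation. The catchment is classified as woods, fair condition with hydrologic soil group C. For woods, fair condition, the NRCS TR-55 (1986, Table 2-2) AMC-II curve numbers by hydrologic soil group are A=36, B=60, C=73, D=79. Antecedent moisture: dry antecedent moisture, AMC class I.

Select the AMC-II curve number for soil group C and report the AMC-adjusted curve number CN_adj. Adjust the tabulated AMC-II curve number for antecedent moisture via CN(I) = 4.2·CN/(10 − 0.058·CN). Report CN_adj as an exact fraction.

NRCS table: woods, fair condition, soil group C → CN(II) = 73
CN(I) from CN(II)=73: (4.2·73)/(10 − 0.058·73) = 51100/961 ≈ 53.174

CN_adj = 51100/961 ≈ 53.174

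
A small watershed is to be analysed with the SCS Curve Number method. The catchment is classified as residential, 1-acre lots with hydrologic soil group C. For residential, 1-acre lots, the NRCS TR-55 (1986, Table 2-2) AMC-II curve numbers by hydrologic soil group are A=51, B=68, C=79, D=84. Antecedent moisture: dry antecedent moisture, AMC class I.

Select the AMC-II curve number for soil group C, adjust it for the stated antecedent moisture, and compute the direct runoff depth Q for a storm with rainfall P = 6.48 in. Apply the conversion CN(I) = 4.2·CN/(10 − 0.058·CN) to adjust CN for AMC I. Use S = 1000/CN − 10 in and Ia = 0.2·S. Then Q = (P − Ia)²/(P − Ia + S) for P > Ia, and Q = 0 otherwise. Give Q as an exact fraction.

NRCS table: residential, 1-acre lots, soil group C → CN(II) = 79
Adjust CN=79 to AMC I: 4.2·79/(10 − 0.058·79) → (1659/5) ÷ (2709/500) = 7900/129 ≈ 61.240
S = 1000/(7900/129) − 10 = 500/79 in ≈ 6.329 in
Initial abstraction Ia = S/5 = (500/79)/5 = 100/79 ≈ 1.266 in
Since P=6.480 > Ia=1.266: effective rainfall P−Ia = 10298/1975 in
Q = (10298/1975)²/((10298/1975) + 500/79) = (106048804/3900625)/(22798/1975) = 53024402/22513025 in ≈ 2.355 in

Q = 53024402/22513025 in ≈ 2.355 in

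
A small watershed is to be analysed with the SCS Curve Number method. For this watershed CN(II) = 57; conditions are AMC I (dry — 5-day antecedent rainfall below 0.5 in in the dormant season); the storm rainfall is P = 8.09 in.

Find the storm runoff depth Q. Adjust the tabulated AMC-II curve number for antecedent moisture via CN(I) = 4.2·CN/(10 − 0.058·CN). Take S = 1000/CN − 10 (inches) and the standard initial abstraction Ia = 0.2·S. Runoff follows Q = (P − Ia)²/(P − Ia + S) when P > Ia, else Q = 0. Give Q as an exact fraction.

Q = 289845487129/321798248100 in ≈ 0.901 in

Dry (AMC I): CN(I) = 4.2·57/(10 − 0.058·57) = (1197/5)/(3347/500) = 119700/3347 ≈ 35.763
Retention S: 1000/CN − 10 with CN=35.763 → S = 21500/1197 ≈ 17.962 in
Initial abstraction Ia = S/5 = (21500/1197)/5 = 4300/1197 ≈ 3.592 in
Since P=8.090 > Ia=3.592: effective rainfall P−Ia = 538373/119700 in
Q = (538373/119700)²/((538373/119700) + 21500/1197) = (289845487129/14328090000)/(2688373/119700) = 289845487129/321798248100 in ≈ 0.901 in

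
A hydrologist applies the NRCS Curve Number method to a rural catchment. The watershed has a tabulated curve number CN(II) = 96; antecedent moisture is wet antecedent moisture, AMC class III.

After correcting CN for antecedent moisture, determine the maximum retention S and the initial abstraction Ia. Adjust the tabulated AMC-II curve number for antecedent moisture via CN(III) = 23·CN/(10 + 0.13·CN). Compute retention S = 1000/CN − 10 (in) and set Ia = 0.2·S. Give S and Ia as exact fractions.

S = 25/138 in ≈ 0.181 in; Ia = 5/138 in ≈ 0.036 in

CN(III) from CN(II)=96: (23·96)/(10 + 0.13·96) = 27600/281 ≈ 98.221
Retention S: 1000/CN − 10 with CN=98.221 → S = 25/138 ≈ 0.181 in
Ia = 0.2·(25/138) = 5/138 in ≈ 0.036 in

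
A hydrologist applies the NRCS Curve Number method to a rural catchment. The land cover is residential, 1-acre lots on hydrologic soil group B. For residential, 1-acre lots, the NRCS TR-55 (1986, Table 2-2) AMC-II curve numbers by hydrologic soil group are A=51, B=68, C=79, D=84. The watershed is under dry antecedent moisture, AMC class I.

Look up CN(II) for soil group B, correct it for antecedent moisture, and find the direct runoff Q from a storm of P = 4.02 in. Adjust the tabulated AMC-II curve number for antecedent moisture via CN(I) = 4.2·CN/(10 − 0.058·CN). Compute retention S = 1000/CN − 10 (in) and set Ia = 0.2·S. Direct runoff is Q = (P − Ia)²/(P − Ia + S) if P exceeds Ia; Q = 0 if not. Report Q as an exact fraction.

NRCS table: residential, 1-acre lots, soil group B → CN(II) = 68
Adjust CN=68 to AMC I: 4.2·68/(10 − 0.058·68) → (1428/5) ÷ (757/125) = 35700/757 ≈ 47.160
Max retention: S = 1000/(35700/757) − 10 = 4000/357 in (≈ 11.204 in)
Ia = 0.2S: 0.2·11.204 = 2.241 in (exactly 800/357)
Excess rainfall: 4.020 − 2.241 = 1.779 in; P > Ia so Q > 0
Runoff Q = (P−Ia)²/(P−Ia+S) = (1.779)²/(1.779+11.204) = 1008507049/4136862450 ≈ 0.244 in

Q = 1008507049/4136862450 in ≈ 0.244 in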